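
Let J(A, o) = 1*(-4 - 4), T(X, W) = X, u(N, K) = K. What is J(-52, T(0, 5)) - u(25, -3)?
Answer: -5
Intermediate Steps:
J(A, o) = -8 (J(A, o) = 1*(-8) = -8)
J(-52, T(0, 5)) - u(25, -3) = -8 - 1*(-3) = -8 + 3 = -5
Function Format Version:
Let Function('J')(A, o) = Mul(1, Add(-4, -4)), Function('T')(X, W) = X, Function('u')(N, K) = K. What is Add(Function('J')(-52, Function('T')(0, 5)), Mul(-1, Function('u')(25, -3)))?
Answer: -5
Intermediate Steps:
Function('J')(A, o) = -8 (Function('J')(A, o) = Mul(1, -8) = -8)
Add(Function('J')(-52, Function('T')(0, 5)), Mul(-1, Function('u')(25, -3))) = Add(-8, Mul(-1, -3)) = Add(-8, 3) = -5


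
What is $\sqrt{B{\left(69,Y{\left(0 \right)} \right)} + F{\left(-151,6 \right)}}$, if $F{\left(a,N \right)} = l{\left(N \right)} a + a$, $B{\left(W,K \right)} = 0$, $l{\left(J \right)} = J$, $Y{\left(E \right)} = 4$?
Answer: $i \sqrt{1057} \approx 32.512 i$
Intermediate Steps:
$F{\left(a,N \right)} = a + N a$ ($F{\left(a,N \right)} = N a + a = a + N a$)
$\sqrt{B{\left(69,Y{\left(0 \right)} \right)} + F{\left(-151,6 \right)}} = \sqrt{0 - 151 \left(1 + 6\right)} = \sqrt{0 - 1057} = \sqrt{-1057} = i \sqrt{1057}$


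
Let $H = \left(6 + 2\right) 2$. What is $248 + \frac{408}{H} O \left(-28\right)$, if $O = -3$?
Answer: $2390$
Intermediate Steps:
$H = 16$ ($H = 8 \cdot 2 = 16$)
$248 + \frac{408}{H} O \left(-28\right) = 248 + \frac{408}{16} \left(\left(-3\right) \left(-28\right)\right) = 248 + 408 \cdot \frac{1}{16} \cdot 84 = 248 + \frac{51}{2} \cdot 84 = 248 + 2142 = 2390$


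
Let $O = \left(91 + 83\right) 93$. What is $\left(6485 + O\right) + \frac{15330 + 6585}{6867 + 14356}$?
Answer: $\frac{481083656}{21223} \approx 22668.0$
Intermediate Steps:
$O = 16182$ ($O = 174 \cdot 93 = 16182$)
$\left(6485 + O\right) + \frac{15330 + 6585}{6867 + 14356} = \left(6485 + 16182\right) + \frac{15330 + 6585}{6867 + 14356} = 22667 + \frac{21915}{21223} = \frac{481083656}{21223}$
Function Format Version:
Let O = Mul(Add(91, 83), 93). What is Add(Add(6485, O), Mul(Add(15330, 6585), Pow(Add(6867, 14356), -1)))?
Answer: Rational(481083656, 21223) ≈ 22668.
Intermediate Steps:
O = 16182 (O = Mul(174, 93) = 16182)
Add(Add(6485, O), Mul(Add(15330, 6585), Pow(Add(6867, 14356), -1))) = Add(Add(6485, 16182), Mul(Add(15330, 6585), Pow(Add(6867, 14356), -1))) = Add(22667, Mul(21915, Pow(21223, -1))) = Add(22667, Mul(21915, Rational(1, 21223))) = Add(22667, Rational(21915, 21223)) = Rational(481083656, 21223)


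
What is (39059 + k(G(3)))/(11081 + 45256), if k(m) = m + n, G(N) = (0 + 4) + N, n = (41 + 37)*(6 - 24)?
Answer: 12554/18779 ≈ 0.66851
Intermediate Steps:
n = -1404 (n = 78*(-18) = -1404)
G(N) = 4 + N
k(m) = -1404 + m (k(m) = m - 1404 = -1404 + m)
(39059 + k(G(3)))/(11081 + 45256) = (39059 + (-1404 + (4 + 3)))/(11081 + 45256) = (39059 + (-1404 + 7))/56337 = (39059 - 1397)*(1/56337) = 37662*(1/56337) = 12554/18779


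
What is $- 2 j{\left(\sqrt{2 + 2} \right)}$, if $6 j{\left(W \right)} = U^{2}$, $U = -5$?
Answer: $- \frac{25}{3} \approx -8.3333$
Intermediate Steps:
$j{\left(W \right)} = \frac{25}{6}$ ($j{\left(W \right)} = \frac{\left(-5\right)^{2}}{6} = \frac{1}{6} \cdot 25 = \frac{25}{6}$)
$- 2 j{\left(\sqrt{2 + 2} \right)} = \left(-2\right) \frac{25}{6} = - \frac{25}{3}$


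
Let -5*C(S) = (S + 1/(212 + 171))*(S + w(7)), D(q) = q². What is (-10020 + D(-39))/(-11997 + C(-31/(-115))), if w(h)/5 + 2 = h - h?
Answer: 71748203875/101273702601 ≈ 0.70846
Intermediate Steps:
w(h) = -10 (w(h) = -10 + 5*(h - h) = -10 + 5*0 = -10 + 0 = -10)
C(S) = -(-10 + S)*(1/383 + S)/5 (C(S) = -(S + 1/(212 + 171))*(S - 10)/5 = -(S + 1/383)*(-10 + S)/5 = -(1/383 + S)*(-10 + S)/5 = -(-10 + S)*(1/383 + S)/5)
(-10020 + D(-39))/(-11997 + C(-31/(-115))) = (-10020 + (-39)²)/(-11997 + (2/383 - (-31/(-115))²/5 + 3829*(-31/(-115))/1915)) = (-10020 + 1521)/(-11997 + (2/383 - (-31*(-1/115))²/5 + 3829*(-31*(-1/115))/1915)) = -8499/(-11997 + (2/383 - (31/115)²/5 + (3829/1915)*(31/115))) = -8499/(-11997 + (2/383 - ⅕*961/13225 + 118699/220225)) = -8499/(-11997 + (2/383 - 961/66125 + 118699/220225)) = -8499/(-11997 + 13414572/25325875) = -8499/(-303821107803/25325875) = -8499*(-25325875/303821107803) = 71748203875/101273702601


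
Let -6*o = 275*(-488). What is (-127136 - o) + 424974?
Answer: 826414/3 ≈ 2.7547e+5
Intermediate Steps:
o = 67100/3 (o = -275*(-488)/6 = -⅙*(-134200) = 67100/3 ≈ 22367.)
(-127136 - o) + 424974 = (-127136 - 1*67100/3) + 424974 = (-127136 - 67100/3) + 424974 = -448508/3 + 424974 = 826414/3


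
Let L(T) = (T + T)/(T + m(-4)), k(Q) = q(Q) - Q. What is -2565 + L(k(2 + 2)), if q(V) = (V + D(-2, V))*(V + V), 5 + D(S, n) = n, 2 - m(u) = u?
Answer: -33325/13 ≈ -2563.5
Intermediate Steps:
m(u) = 2 - u
D(S, n) = -5 + n
q(V) = 2*V*(-5 + 2*V) (q(V) = (V + (-5 + V))*(V + V) = (-5 + 2*V)*(2*V) = 2*V*(-5 + 2*V))
k(Q) = -Q + 2*Q*(-5 + 2*Q) (k(Q) = 2*Q*(-5 + 2*Q) - Q = -Q + 2*Q*(-5 + 2*Q))
L(T) = 2*T/(6 + T) (L(T) = (T + T)/(T + (2 - 1*(-4))) = (2*T)/(T + (2 + 4)) = (2*T)/(T + 6) = (2*T)/(6 + T) = 2*T/(6 + T))
-2565 + L(k(2 + 2)) = -2565 + 2*((2 + 2)*(-11 + 4*(2 + 2)))/(6 + (2 + 2)*(-11 + 4*(2 + 2))) = -2565 + 2*(4*(-11 + 4*4))/(6 + 4*(-11 + 4*4)) = -2565 + 2*(4*(-11 + 16))/(6 + 4*(-11 + 16)) = -2565 + 2*(4*5)/(6 + 4*5) = -2565 + 2*20/(6 + 20) = -2565 + 2*20/26 = -2565 + 2*20*(1/26) = -2565 + 20/13 = -33325/13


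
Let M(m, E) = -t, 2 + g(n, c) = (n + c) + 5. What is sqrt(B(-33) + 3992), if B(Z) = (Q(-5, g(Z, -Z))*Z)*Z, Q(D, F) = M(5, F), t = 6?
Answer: I*sqrt(2542) ≈ 50.418*I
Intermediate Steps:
g(n, c) = 3 + c + n (g(n, c) = -2 + ((n + c) + 5) = -2 + ((c + n) + 5) = -2 + (5 + c + n) = 3 + c + n)
M(m, E) = -6 (M(m, E) = -1*6 = -6)
Q(D, F) = -6
B(Z) = -6*Z**2 (B(Z) = (-6*Z)*Z = -6*Z**2)
sqrt(B(-33) + 3992) = sqrt(-6*(-33)**2 + 3992) = sqrt(-6*1089 + 3992) = sqrt(-6534 + 3992) = sqrt(-2542) = I*sqrt(2542)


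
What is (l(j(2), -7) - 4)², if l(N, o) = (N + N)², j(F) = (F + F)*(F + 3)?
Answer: 2547216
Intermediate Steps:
j(F) = 2*F*(3 + F) (j(F) = (2*F)*(3 + F) = 2*F*(3 + F))
l(N, o) = 4*N² (l(N, o) = (2*N)² = 4*N²)
(l(j(2), -7) - 4)² = (4*(2*2*(3 + 2))² - 4)² = (4*(2*2*5)² - 4)² = (4*20² - 4)² = (4*400 - 4)² = (1600 - 4)² = 1596² = 2547216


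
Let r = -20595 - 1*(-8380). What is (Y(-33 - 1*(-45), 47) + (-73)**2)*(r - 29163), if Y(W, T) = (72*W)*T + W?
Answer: -1901277722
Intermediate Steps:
Y(W, T) = W + 72*T*W (Y(W, T) = 72*T*W + W = W + 72*T*W)
r = -12215 (r = -20595 + 8380 = -12215)
(Y(-33 - 1*(-45), 47) + (-73)**2)*(r - 29163) = ((-33 - 1*(-45))*(1 + 72*47) + (-73)**2)*(-12215 - 29163) = ((-33 + 45)*(1 + 3384) + 5329)*(-41378) = (12*3385 + 5329)*(-41378) = (40620 + 5329)*(-41378) = 45949*(-41378) = -1901277722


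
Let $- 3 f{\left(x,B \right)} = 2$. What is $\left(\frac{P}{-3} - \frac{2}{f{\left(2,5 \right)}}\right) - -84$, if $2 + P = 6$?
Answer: $\frac{257}{3} \approx 85.667$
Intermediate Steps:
$P = 4$ ($P = -2 + 6 = 4$)
$f{\left(x,B \right)} = - \frac{2}{3}$ ($f{\left(x,B \right)} = \left(- \frac{1}{3}\right) 2 = - \frac{2}{3}$)
$\left(\frac{P}{-3} - \frac{2}{f{\left(2,5 \right)}}\right) - -84 = \left(\frac{4}{-3} - \frac{2}{- \frac{2}{3}}\right) - -84 = \left(4 \left(- \frac{1}{3}\right) - -3\right) + 84 = \left(- \frac{4}{3} + 3\right) + 84 = \frac{5}{3} + 84 = \frac{257}{3}$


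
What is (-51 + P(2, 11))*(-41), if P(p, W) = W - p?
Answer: 1722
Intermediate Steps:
(-51 + P(2, 11))*(-41) = (-51 + (11 - 1*2))*(-41) = (-51 + (11 - 2))*(-41) = (-51 + 9)*(-41) = -42*(-41) = 1722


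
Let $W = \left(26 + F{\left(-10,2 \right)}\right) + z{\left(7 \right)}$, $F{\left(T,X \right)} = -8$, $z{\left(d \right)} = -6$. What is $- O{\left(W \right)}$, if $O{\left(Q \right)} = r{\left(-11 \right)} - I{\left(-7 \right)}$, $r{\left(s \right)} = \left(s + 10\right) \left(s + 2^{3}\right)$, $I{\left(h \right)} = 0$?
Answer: $-3$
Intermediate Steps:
$r{\left(s \right)} = \left(8 + s\right) \left(10 + s\right)$ ($r{\left(s \right)} = \left(10 + s\right) \left(s + 8\right) = \left(10 + s\right) \left(8 + s\right) = \left(8 + s\right) \left(10 + s\right)$)
$W = 12$ ($W = \left(26 - 8\right) - 6 = 18 - 6 = 12$)
$O{\left(Q \right)} = 3$ ($O{\left(Q \right)} = \left(80 + \left(-11\right)^{2} + 18 \left(-11\right)\right) - 0 = \left(80 + 121 - 198\right) + 0 = 3 + 0 = 3$)
$- O{\left(W \right)} = \left(-1\right) 3 = -3$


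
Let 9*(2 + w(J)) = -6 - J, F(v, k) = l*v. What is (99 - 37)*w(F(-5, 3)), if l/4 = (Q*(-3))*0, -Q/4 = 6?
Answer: -496/3 ≈ -165.33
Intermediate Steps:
Q = -24 (Q = -4*6 = -24)
l = 0 (l = 4*(-24*(-3)*0) = 4*(72*0) = 4*0 = 0)
F(v, k) = 0 (F(v, k) = 0*v = 0)
w(J) = -8/3 - J/9 (w(J) = -2 + (-6 - J)/9 = -2 + (-2/3 - J/9) = -8/3 - J/9)
(99 - 37)*w(F(-5, 3)) = (99 - 37)*(-8/3 - 1/9*0) = 62*(-8/3 + 0) = 62*(-8/3) = -496/3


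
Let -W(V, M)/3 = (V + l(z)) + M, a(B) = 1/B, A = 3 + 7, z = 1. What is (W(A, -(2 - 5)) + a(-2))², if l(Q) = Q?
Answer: 7225/4 ≈ 1806.3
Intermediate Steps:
A = 10
W(V, M) = -3 - 3*M - 3*V (W(V, M) = -3*((V + 1) + M) = -3*((1 + V) + M) = -3*(1 + M + V) = -3 - 3*M - 3*V)
(W(A, -(2 - 5)) + a(-2))² = ((-3 - (-3)*(2 - 5) - 3*10) + 1/(-2))² = ((-3 - (-3)*(-3) - 30) - ½)² = ((-3 - 3*3 - 30) - ½)² = ((-3 - 9 - 30) - ½)² = (-42 - ½)² = (-85/2)² = 7225/4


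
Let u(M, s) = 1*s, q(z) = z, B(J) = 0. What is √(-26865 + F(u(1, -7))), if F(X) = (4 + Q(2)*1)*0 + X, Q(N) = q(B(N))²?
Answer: 2*I*√6718 ≈ 163.93*I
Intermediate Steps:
Q(N) = 0 (Q(N) = 0² = 0)
u(M, s) = s
F(X) = X (F(X) = (4 + 0*1)*0 + X = (4 + 0)*0 + X = 4*0 + X = 0 + X = X)
√(-26865 + F(u(1, -7))) = √(-26865 - 7) = √(-26872) = 2*I*√6718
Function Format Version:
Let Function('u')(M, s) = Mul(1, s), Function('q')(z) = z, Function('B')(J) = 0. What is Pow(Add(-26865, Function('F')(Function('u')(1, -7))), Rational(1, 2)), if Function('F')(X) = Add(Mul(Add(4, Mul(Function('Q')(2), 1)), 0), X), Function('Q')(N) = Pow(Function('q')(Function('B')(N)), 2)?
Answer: Mul(2, I, Pow(6718, Rational(1, 2))) ≈ Mul(163.93, I)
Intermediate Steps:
Function('Q')(N) = 0 (Function('Q')(N) = Pow(0, 2) = 0)
Function('u')(M, s) = s
Function('F')(X) = X (Function('F')(X) = Add(Mul(Add(4, Mul(0, 1)), 0), X) = Add(Mul(Add(4, 0), 0), X) = Add(Mul(4, 0), X) = Add(0, X) = X)
Pow(Add(-26865, Function('F')(Function('u')(1, -7))), Rational(1, 2)) = Pow(Add(-26865, -7), Rational(1, 2)) = Pow(-26872, Rational(1, 2)) = Mul(2, I, Pow(6718, Rational(1, 2)))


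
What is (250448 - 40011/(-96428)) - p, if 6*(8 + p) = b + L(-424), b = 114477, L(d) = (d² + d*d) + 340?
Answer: 16527268857/96428 ≈ 1.7140e+5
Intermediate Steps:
L(d) = 340 + 2*d² (L(d) = (d² + d²) + 340 = 2*d² + 340 = 340 + 2*d²)
p = 158107/2 (p = -8 + (114477 + (340 + 2*(-424)²))/6 = -8 + (114477 + (340 + 2*179776))/6 = -8 + (114477 + (340 + 359552))/6 = -8 + (114477 + 359892)/6 = -8 + (⅙)*474369 = -8 + 158123/2 = 158107/2 ≈ 79054.)
(250448 - 40011/(-96428)) - p = (250448 - 40011/(-96428)) - 1*158107/2 = (250448 - 40011*(-1)/96428) - 158107/2 = (250448 - 1*(-40011/96428)) - 158107/2 = (250448 + 40011/96428) - 158107/2 = 24150239755/96428 - 158107/2 = 16527268857/96428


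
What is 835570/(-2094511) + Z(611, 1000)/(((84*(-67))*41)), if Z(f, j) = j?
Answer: -48725154340/120826056057 ≈ -0.40327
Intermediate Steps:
835570/(-2094511) + Z(611, 1000)/(((84*(-67))*41)) = 835570/(-2094511) + 1000/(((84*(-67))*41)) = 835570*(-1/2094511) + 1000/((-5628*41)) = -835570/2094511 + 1000/(-230748) = -835570/2094511 + 1000*(-1/230748) = -835570/2094511 - 250/57687 = -48725154340/120826056057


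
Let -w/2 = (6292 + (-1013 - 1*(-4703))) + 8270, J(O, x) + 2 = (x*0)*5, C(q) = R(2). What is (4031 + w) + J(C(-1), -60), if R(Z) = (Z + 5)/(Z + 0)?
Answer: -32475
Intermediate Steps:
R(Z) = (5 + Z)/Z
C(q) = 7/2 (C(q) = (5 + 2)/2 = (½)*7 = 7/2)
J(O, x) = -2 (J(O, x) = -2 + (x*0)*5 = -2 + 0*5 = -2 + 0 = -2)
w = -36504 (w = -2*((6292 + (-1013 - 1*(-4703))) + 8270) = -2*((6292 + (-1013 + 4703)) + 8270) = -2*((6292 + 3690) + 8270) = -2*(9982 + 8270) = -2*18252 = -36504)
(4031 + w) + J(C(-1), -60) = (4031 - 36504) - 2 = -32473 - 2 = -32475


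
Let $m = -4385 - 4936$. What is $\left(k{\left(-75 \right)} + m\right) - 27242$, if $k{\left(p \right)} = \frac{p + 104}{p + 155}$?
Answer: $- \frac{2925011}{80} \approx -36563.0$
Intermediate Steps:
$m = -9321$ ($m = -4385 - 4936 = -9321$)
$k{\left(p \right)} = \frac{104 + p}{155 + p}$
$\left(k{\left(-75 \right)} + m\right) - 27242 = \left(\frac{104 - 75}{155 - 75} - 9321\right) - 27242 = \left(\frac{1}{80} \cdot 29 - 9321\right) - 27242 = \left(\frac{29}{80} - 9321\right) - 27242 = - \frac{745651}{80} - 27242 = - \frac{2925011}{80}$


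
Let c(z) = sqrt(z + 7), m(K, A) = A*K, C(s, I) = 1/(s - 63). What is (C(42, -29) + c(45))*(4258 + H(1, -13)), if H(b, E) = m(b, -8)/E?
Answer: -18454/91 + 110724*sqrt(13)/13 ≈ 30507.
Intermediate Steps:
C(s, I) = 1/(-63 + s)
H(b, E) = -8*b/E (H(b, E) = (-8*b)/E = -8*b/E)
c(z) = sqrt(7 + z)
(C(42, -29) + c(45))*(4258 + H(1, -13)) = (1/(-63 + 42) + sqrt(7 + 45))*(4258 - 8*1/(-13)) = (1/(-21) + sqrt(52))*(4258 - 8*1*(-1/13)) = (-1/21 + 2*sqrt(13))*(4258 + 8/13) = (-1/21 + 2*sqrt(13))*(55362/13) = -18454/91 + 110724*sqrt(13)/13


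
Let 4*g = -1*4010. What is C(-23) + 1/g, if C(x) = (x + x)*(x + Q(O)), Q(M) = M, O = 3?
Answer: 1844598/2005 ≈ 920.00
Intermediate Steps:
g = -2005/2 (g = (-1*4010)/4 = (¼)*(-4010) = -2005/2 ≈ -1002.5)
C(x) = 2*x*(3 + x) (C(x) = (x + x)*(x + 3) = (2*x)*(3 + x) = 2*x*(3 + x))
C(-23) + 1/g = 2*(-23)*(3 - 23) + 1/(-2005/2) = 2*(-23)*(-20) - 2/2005 = 920 - 2/2005 = 1844598/2005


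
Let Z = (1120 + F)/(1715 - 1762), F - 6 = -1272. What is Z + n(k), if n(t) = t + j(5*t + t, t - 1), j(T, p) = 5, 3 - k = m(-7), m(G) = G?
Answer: 851/47 ≈ 18.106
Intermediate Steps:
F = -1266 (F = 6 - 1272 = -1266)
k = 10 (k = 3 - 1*(-7) = 3 + 7 = 10)
Z = 146/47 (Z = (1120 - 1266)/(1715 - 1762) = -146/(-47) = -146*(-1/47) = 146/47 ≈ 3.1064)
n(t) = 5 + t (n(t) = t + 5 = 5 + t)
Z + n(k) = 146/47 + (5 + 10) = 146/47 + 15 = 851/47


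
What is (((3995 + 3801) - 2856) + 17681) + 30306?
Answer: 52927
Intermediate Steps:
(((3995 + 3801) - 2856) + 17681) + 30306 = ((7796 - 2856) + 17681) + 30306 = (4940 + 17681) + 30306 = 22621 + 30306 = 52927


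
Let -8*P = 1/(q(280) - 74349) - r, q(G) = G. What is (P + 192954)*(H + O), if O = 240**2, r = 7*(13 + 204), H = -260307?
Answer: -5799842012489985/148138 ≈ -3.9152e+10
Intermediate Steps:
r = 1519 (r = 7*217 = 1519)
O = 57600
P = 28127703/148138 (P = -(1/(280 - 74349) - 1*1519)/8 = -(1/(-74069) - 1519)/8 = -(-1/74069 - 1519)/8 = -1/8*(-112510812/74069) = 28127703/148138 ≈ 189.88)
(P + 192954)*(H + O) = (28127703/148138 + 192954)*(-260307 + 57600) = (28611947355/148138)*(-202707) = -5799842012489985/148138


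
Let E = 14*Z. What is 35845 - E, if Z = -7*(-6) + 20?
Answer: 34977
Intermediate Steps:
Z = 62 (Z = 42 + 20 = 62)
E = 868 (E = 14*62 = 868)
35845 - E = 35845 - 1*868 = 35845 - 868 = 34977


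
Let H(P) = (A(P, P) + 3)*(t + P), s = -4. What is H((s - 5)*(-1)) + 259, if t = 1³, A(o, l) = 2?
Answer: 309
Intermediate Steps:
t = 1
H(P) = 5 + 5*P (H(P) = (2 + 3)*(1 + P) = 5*(1 + P) = 5 + 5*P)
H((s - 5)*(-1)) + 259 = (5 + 5*((-4 - 5)*(-1))) + 259 = (5 + 5*(-9*(-1))) + 259 = (5 + 5*9) + 259 = (5 + 45) + 259 = 50 + 259 = 309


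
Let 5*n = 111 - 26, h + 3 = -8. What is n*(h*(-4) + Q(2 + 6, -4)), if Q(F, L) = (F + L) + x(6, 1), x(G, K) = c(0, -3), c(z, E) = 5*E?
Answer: 561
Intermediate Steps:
h = -11 (h = -3 - 8 = -11)
x(G, K) = -15 (x(G, K) = 5*(-3) = -15)
Q(F, L) = -15 + F + L (Q(F, L) = (F + L) - 15 = -15 + F + L)
n = 17 (n = (111 - 26)/5 = (⅕)*85 = 17)
n*(h*(-4) + Q(2 + 6, -4)) = 17*(-11*(-4) + (-15 + (2 + 6) - 4)) = 17*(44 + (-15 + 8 - 4)) = 17*(44 - 11) = 17*33 = 561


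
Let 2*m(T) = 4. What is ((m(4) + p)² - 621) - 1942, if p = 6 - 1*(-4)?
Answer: -2419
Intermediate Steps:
m(T) = 2 (m(T) = (½)*4 = 2)
p = 10 (p = 6 + 4 = 10)
((m(4) + p)² - 621) - 1942 = ((2 + 10)² - 621) - 1942 = (12² - 621) - 1942 = (144 - 621) - 1942 = -477 - 1942 = -2419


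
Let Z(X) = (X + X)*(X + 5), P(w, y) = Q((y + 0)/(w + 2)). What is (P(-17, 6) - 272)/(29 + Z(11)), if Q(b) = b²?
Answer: -6796/9525 ≈ -0.71349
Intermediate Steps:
P(w, y) = y²/(2 + w)² (P(w, y) = ((y + 0)/(w + 2))² = (y/(2 + w))² = y²/(2 + w)²)
Z(X) = 2*X*(5 + X) (Z(X) = (2*X)*(5 + X) = 2*X*(5 + X))
(P(-17, 6) - 272)/(29 + Z(11)) = (6²/(2 - 17)² - 272)/(29 + 2*11*(5 + 11)) = (36/(-15)² - 272)/(29 + 2*11*16) = (36*(1/225) - 272)/(29 + 352) = (4/25 - 272)/381 = -6796/25*1/381 = -6796/9525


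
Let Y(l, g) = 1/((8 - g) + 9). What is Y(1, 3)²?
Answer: 1/196 ≈ 0.0051020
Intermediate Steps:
Y(l, g) = 1/(17 - g)
Y(1, 3)² = (-1/(-17 + 3))² = (-1/(-14))² = (-1*(-1/14))² = (1/14)² = 1/196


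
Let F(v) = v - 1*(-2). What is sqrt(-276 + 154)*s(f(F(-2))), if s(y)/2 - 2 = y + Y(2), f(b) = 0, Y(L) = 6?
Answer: 16*I*sqrt(122) ≈ 176.73*I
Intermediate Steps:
F(v) = 2 + v (F(v) = v + 2 = 2 + v)
s(y) = 16 + 2*y (s(y) = 4 + 2*(y + 6) = 4 + 2*(6 + y) = 4 + (12 + 2*y) = 16 + 2*y)
sqrt(-276 + 154)*s(f(F(-2))) = sqrt(-276 + 154)*(16 + 2*0) = sqrt(-122)*(16 + 0) = (I*sqrt(122))*16 = 16*I*sqrt(122)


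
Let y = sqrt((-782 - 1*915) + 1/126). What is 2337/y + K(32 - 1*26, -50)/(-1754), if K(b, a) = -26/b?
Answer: 13/5262 - 7011*I*sqrt(2993494)/213821 ≈ 0.0024705 - 56.731*I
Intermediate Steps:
y = I*sqrt(2993494)/42 (y = sqrt((-782 - 915) + 1/126) = sqrt(-1697 + 1/126) = sqrt(-213821/126) = I*sqrt(2993494)/42 ≈ 41.195*I)
2337/y + K(32 - 1*26, -50)/(-1754) = 2337/((I*sqrt(2993494)/42)) - 26/(32 - 1*26)/(-1754) = 2337*(-3*I*sqrt(2993494)/213821) - 26/(32 - 26)*(-1/1754) = -7011*I*sqrt(2993494)/213821 - 26/6*(-1/1754) = -7011*I*sqrt(2993494)/213821 - 26*1/6*(-1/1754) = -7011*I*sqrt(2993494)/213821 - 13/3*(-1/1754) = -7011*I*sqrt(2993494)/213821 + 13/5262 = 13/5262 - 7011*I*sqrt(2993494)/213821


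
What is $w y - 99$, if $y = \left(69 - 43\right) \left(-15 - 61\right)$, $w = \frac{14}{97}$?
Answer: $- \frac{37267}{97} \approx -384.2$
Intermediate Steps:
$w = \frac{14}{97}$ ($w = 14 \cdot \frac{1}{97} = \frac{14}{97} \approx 0.14433$)
$y = -1976$ ($y = 26 \left(-76\right) = -1976$)
$w y - 99 = \frac{14}{97} \left(-1976\right) - 99 = - \frac{27664}{97} - 99 = - \frac{37267}{97}$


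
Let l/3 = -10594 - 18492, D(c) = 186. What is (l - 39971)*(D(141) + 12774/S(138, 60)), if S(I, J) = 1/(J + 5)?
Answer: -105663175584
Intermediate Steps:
S(I, J) = 1/(5 + J)
l = -87258 (l = 3*(-10594 - 18492) = 3*(-29086) = -87258)
(l - 39971)*(D(141) + 12774/S(138, 60)) = (-87258 - 39971)*(186 + 12774/(1/(5 + 60))) = -127229*(186 + 12774/(1/65)) = -127229*(186 + 12774*65) = -127229*(186 + 830310) = -127229*830496 = -105663175584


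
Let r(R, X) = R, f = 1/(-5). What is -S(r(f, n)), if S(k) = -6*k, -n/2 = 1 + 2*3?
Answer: -6/5 ≈ -1.2000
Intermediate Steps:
f = -⅕ (f = 1*(-⅕) = -⅕ ≈ -0.20000)
n = -14 (n = -2*(1 + 2*3) = -2*(1 + 6) = -2*7 = -14)
-S(r(f, n)) = -(-6)*(-1)/5 = -1*6/5 = -6/5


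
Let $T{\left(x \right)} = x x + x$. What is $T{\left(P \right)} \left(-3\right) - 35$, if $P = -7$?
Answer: $-161$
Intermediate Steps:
$T{\left(x \right)} = x + x^{2}$ ($T{\left(x \right)} = x^{2} + x = x + x^{2}$)
$T{\left(P \right)} \left(-3\right) - 35 = - 7 \left(1 - 7\right) \left(-3\right) - 35 = \left(-7\right) \left(-6\right) \left(-3\right) - 35 = 42 \left(-3\right) - 35 = -126 - 35 = -161$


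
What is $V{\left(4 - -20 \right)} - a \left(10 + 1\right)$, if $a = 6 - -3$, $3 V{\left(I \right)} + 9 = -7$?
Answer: $- \frac{313}{3} \approx -104.33$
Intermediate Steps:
$V{\left(I \right)} = - \frac{16}{3}$ ($V{\left(I \right)} = -3 + \frac{1}{3} \left(-7\right) = -3 - \frac{7}{3} = - \frac{16}{3}$)
$a = 9$ ($a = 6 + 3 = 9$)
$V{\left(4 - -20 \right)} - a \left(10 + 1\right) = - \frac{16}{3} - 9 \left(10 + 1\right) = - \frac{16}{3} - 9 \cdot 11 = - \frac{16}{3} - 99 = - \frac{313}{3}$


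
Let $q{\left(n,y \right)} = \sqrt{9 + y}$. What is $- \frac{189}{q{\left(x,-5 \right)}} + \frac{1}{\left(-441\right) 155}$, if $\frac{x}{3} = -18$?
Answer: $- \frac{12919097}{136710} \approx -94.5$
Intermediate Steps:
$x = -54$ ($x = 3 \left(-18\right) = -54$)
$- \frac{189}{q{\left(x,-5 \right)}} + \frac{1}{\left(-441\right) 155} = - \frac{189}{\sqrt{9 - 5}} + \frac{1}{\left(-441\right) 155} = - \frac{189}{\sqrt{4}} - \frac{1}{68355} = - \frac{189}{2} - \frac{1}{68355} = - \frac{12919097}{136710}$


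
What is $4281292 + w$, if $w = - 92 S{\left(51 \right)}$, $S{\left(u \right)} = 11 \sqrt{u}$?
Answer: $4281292 - 1012 \sqrt{51} \approx 4.2741 \cdot 10^{6}$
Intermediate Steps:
$w = - 1012 \sqrt{51}$ ($w = - 92 \cdot 11 \sqrt{51} = - 1012 \sqrt{51} \approx -7227.1$)
$4281292 + w = 4281292 - 1012 \sqrt{51}$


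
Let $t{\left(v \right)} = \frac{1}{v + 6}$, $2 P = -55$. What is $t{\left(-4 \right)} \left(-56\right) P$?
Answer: $770$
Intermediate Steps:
$P = - \frac{55}{2}$ ($P = \frac{1}{2} \left(-55\right) = - \frac{55}{2} \approx -27.5$)
$t{\left(v \right)} = \frac{1}{6 + v}$
$t{\left(-4 \right)} \left(-56\right) P = \frac{1}{6 - 4} \left(-56\right) \left(- \frac{55}{2}\right) = \frac{1}{2} \left(-56\right) \left(- \frac{55}{2}\right) = \left(-28\right) \left(- \frac{55}{2}\right) = 770$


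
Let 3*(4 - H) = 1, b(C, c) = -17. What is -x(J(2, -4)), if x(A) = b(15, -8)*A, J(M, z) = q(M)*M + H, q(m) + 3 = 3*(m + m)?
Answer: 1105/3 ≈ 368.33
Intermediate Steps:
q(m) = -3 + 6*m (q(m) = -3 + 3*(m + m) = -3 + 3*(2*m) = -3 + 6*m)
H = 11/3 (H = 4 - 1/3*1 = 4 - 1/3 = 11/3 ≈ 3.6667)
J(M, z) = 11/3 + M*(-3 + 6*M) (J(M, z) = (-3 + 6*M)*M + 11/3 = M*(-3 + 6*M) + 11/3 = 11/3 + M*(-3 + 6*M))
x(A) = -17*A
-x(J(2, -4)) = -(-17)*(11/3 + 3*2*(-1 + 2*2)) = -(-17)*(11/3 + 3*2*(-1 + 4)) = -(-17)*(11/3 + 3*2*3) = -(-17)*(11/3 + 18) = -(-17)*65/3 = -1*(-1105/3) = 1105/3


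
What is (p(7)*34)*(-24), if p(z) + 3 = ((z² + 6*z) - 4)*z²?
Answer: -3476160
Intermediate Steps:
p(z) = -3 + z²*(-4 + z² + 6*z) (p(z) = -3 + ((z² + 6*z) - 4)*z² = -3 + (-4 + z² + 6*z)*z² = -3 + z²*(-4 + z² + 6*z))
(p(7)*34)*(-24) = ((-3 + 7⁴ - 4*7² + 6*7³)*34)*(-24) = ((-3 + 2401 - 4*49 + 6*343)*34)*(-24) = ((-3 + 2401 - 196 + 2058)*34)*(-24) = (4260*34)*(-24) = 144840*(-24) = -3476160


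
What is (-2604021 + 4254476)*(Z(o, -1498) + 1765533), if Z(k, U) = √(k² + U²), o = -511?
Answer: 2913932767515 + 57765925*√2045 ≈ 2.9165e+12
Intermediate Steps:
Z(k, U) = √(U² + k²)
(-2604021 + 4254476)*(Z(o, -1498) + 1765533) = (-2604021 + 4254476)*(√((-1498)² + (-511)²) + 1765533) = 1650455*(√(2244004 + 261121) + 1765533) = 1650455*(√2505125 + 1765533) = 1650455*(35*√2045 + 1765533) = 1650455*(1765533 + 35*√2045) = 2913932767515 + 57765925*√2045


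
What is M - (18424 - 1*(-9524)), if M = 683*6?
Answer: -23850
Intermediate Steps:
M = 4098
M - (18424 - 1*(-9524)) = 4098 - (18424 - 1*(-9524)) = 4098 - (18424 + 9524) = 4098 - 1*27948 = 4098 - 27948 = -23850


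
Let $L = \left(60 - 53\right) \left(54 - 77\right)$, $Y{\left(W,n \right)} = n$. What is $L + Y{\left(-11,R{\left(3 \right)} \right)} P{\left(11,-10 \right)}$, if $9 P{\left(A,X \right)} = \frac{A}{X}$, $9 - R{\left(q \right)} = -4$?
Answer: $- \frac{14633}{90} \approx -162.59$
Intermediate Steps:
$R{\left(q \right)} = 13$ ($R{\left(q \right)} = 9 - -4 = 9 + 4 = 13$)
$P{\left(A,X \right)} = \frac{A}{9 X}$ ($P{\left(A,X \right)} = \frac{A \frac{1}{X}}{9} = \frac{A}{9 X}$)
$L = -161$ ($L = 7 \left(-23\right) = -161$)
$L + Y{\left(-11,R{\left(3 \right)} \right)} P{\left(11,-10 \right)} = -161 + 13 \cdot \frac{1}{9} \cdot 11 \frac{1}{-10} = -161 + 13 \cdot \frac{1}{9} \cdot 11 \left(- \frac{1}{10}\right) = -161 + 13 \left(- \frac{11}{90}\right) = -161 - \frac{143}{90} = - \frac{14633}{90}$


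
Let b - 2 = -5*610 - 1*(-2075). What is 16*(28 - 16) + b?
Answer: -781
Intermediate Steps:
b = -973 (b = 2 + (-5*610 - 1*(-2075)) = 2 + (-3050 + 2075) = 2 - 975 = -973)
16*(28 - 16) + b = 16*(28 - 16) - 973 = 16*12 - 973 = 192 - 973 = -781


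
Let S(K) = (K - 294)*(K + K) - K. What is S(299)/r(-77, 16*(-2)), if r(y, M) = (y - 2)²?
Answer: 2691/6241 ≈ 0.43118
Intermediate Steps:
r(y, M) = (-2 + y)²
S(K) = -K + 2*K*(-294 + K) (S(K) = (-294 + K)*(2*K) - K = 2*K*(-294 + K) - K = -K + 2*K*(-294 + K))
S(299)/r(-77, 16*(-2)) = (299*(-589 + 2*299))/((-2 - 77)²) = (299*(-589 + 598))/((-79)²) = (299*9)/6241 = 2691*(1/6241) = 2691/6241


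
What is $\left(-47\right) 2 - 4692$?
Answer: $-4786$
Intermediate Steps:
$\left(-47\right) 2 - 4692 = -94 - 4692 = -4786$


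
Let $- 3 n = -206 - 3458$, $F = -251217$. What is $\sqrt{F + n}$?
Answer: $\frac{i \sqrt{2249961}}{3} \approx 500.0 i$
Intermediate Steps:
$n = \frac{3664}{3}$ ($n = - \frac{-206 - 3458}{3} = \left(- \frac{1}{3}\right) \left(-3664\right) = \frac{3664}{3} \approx 1221.3$)
$\sqrt{F + n} = \sqrt{-251217 + \frac{3664}{3}} = \sqrt{- \frac{749987}{3}} = \frac{i \sqrt{2249961}}{3}$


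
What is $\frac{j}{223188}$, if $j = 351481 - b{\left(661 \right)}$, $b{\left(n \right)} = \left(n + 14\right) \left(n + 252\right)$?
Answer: $- \frac{132397}{111594} \approx -1.1864$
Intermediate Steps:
$b{\left(n \right)} = \left(14 + n\right) \left(252 + n\right)$
$j = -264794$ ($j = 351481 - \left(3528 + 661^{2} + 266 \cdot 661\right) = 351481 - \left(3528 + 436921 + 175826\right) = 351481 - 616275 = -264794$)
$\frac{j}{223188} = - \frac{264794}{223188} = \left(-264794\right) \frac{1}{223188} = - \frac{132397}{111594}$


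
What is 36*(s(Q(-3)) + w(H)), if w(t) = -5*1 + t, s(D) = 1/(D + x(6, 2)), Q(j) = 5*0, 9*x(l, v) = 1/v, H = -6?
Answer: 252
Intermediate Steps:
x(l, v) = 1/(9*v)
Q(j) = 0
s(D) = 1/(1/18 + D) (s(D) = 1/(D + (⅑)/2) = 1/(D + (⅑)*(½)) = 1/(D + 1/18) = 1/(1/18 + D))
w(t) = -5 + t
36*(s(Q(-3)) + w(H)) = 36*(18/(1 + 18*0) + (-5 - 6)) = 36*(18/(1 + 0) - 11) = 36*(18/1 - 11) = 36*(18*1 - 11) = 36*(18 - 11) = 36*7 = 252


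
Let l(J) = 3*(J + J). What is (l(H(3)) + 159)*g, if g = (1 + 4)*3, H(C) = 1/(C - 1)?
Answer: 2430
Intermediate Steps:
H(C) = 1/(-1 + C)
l(J) = 6*J (l(J) = 3*(2*J) = 6*J)
g = 15 (g = 5*3 = 15)
(l(H(3)) + 159)*g = (6/(-1 + 3) + 159)*15 = (6/2 + 159)*15 = (6*(½) + 159)*15 = (3 + 159)*15 = 162*15 = 2430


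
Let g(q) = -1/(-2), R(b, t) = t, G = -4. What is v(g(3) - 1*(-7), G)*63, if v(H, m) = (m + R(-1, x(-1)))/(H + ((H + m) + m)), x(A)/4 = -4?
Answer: -180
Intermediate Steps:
x(A) = -16 (x(A) = 4*(-4) = -16)
g(q) = 1/2 (g(q) = -1*(-1/2) = 1/2)
v(H, m) = (-16 + m)/(2*H + 2*m) (v(H, m) = (m - 16)/(H + ((H + m) + m)) = (-16 + m)/(H + (H + 2*m)) = (-16 + m)/(2*H + 2*m))
v(g(3) - 1*(-7), G)*63 = ((-8 + (1/2)*(-4))/((1/2 - 1*(-7)) - 4))*63 = ((-8 - 2)/((1/2 + 7) - 4))*63 = (-10/(15/2 - 4))*63 = (-10/(7/2))*63 = ((2/7)*(-10))*63 = -20/7*63 = -180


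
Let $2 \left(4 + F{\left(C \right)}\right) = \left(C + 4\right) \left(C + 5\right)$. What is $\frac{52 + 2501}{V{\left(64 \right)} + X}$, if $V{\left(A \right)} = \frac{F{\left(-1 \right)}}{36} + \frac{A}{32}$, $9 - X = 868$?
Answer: $- \frac{45954}{15425} \approx -2.9792$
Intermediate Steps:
$F{\left(C \right)} = -4 + \frac{\left(4 + C\right) \left(5 + C\right)}{2}$ ($F{\left(C \right)} = -4 + \frac{\left(C + 4\right) \left(C + 5\right)}{2} = -4 + \frac{\left(4 + C\right) \left(5 + C\right)}{2}$)
$X = -859$ ($X = 9 - 868 = -859$)
$V{\left(A \right)} = \frac{1}{18} + \frac{A}{32}$ ($V{\left(A \right)} = \frac{6 + \frac{\left(-1\right)^{2}}{2} + \frac{9}{2} \left(-1\right)}{36} + \frac{A}{32} = \left(6 + \frac{1}{2} \cdot 1 - \frac{9}{2}\right) \frac{1}{36} + A \frac{1}{32} = \left(6 + \frac{1}{2} - \frac{9}{2}\right) \frac{1}{36} + \frac{A}{32} = 2 \cdot \frac{1}{36} + \frac{A}{32} = \frac{1}{18} + \frac{A}{32}$)
$\frac{52 + 2501}{V{\left(64 \right)} + X} = \frac{52 + 2501}{\left(\frac{1}{18} + \frac{1}{32} \cdot 64\right) - 859} = \frac{2553}{\left(\frac{1}{18} + 2\right) - 859} = \frac{2553}{\frac{37}{18} - 859} = \frac{2553}{- \frac{15425}{18}} = 2553 \left(- \frac{18}{15425}\right) = - \frac{45954}{15425}$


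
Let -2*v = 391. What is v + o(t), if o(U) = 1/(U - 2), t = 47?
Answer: -17593/90 ≈ -195.48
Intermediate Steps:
v = -391/2 (v = -1/2*391 = -391/2 ≈ -195.50)
o(U) = 1/(-2 + U)
v + o(t) = -391/2 + 1/(-2 + 47) = -391/2 + 1/45 = -17593/90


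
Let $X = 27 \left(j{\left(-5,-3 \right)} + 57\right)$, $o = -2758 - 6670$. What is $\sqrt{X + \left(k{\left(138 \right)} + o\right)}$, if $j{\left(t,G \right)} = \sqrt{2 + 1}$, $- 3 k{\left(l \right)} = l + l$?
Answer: $\sqrt{-7981 + 27 \sqrt{3}} \approx 89.074 i$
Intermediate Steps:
$k{\left(l \right)} = - \frac{2 l}{3}$ ($k{\left(l \right)} = - \frac{l + l}{3} = - \frac{2 l}{3}$)
$j{\left(t,G \right)} = \sqrt{3}$
$o = -9428$ ($o = -2758 - 6670 = -9428$)
$X = 1539 + 27 \sqrt{3}$ ($X = 27 \left(\sqrt{3} + 57\right) = 27 \left(57 + \sqrt{3}\right) = 1539 + 27 \sqrt{3} \approx 1585.8$)
$\sqrt{X + \left(k{\left(138 \right)} + o\right)} = \sqrt{\left(1539 + 27 \sqrt{3}\right) - 9520} = \sqrt{-7981 + 27 \sqrt{3}}$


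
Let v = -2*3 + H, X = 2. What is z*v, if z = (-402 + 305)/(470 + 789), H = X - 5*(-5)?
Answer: -2037/1259 ≈ -1.6180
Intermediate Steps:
H = 27 (H = 2 - 5*(-5) = 2 + 25 = 27)
z = -97/1259 ≈ -0.077045
v = 21 (v = -2*3 + 27 = -6 + 27 = 21)
z*v = -97/1259*21 = -2037/1259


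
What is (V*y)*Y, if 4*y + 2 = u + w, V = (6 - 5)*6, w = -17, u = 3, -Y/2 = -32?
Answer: -1536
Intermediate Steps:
Y = 64 (Y = -2*(-32) = 64)
V = 6 (V = 1*6 = 6)
y = -4 (y = -½ + (3 - 17)/4 = -½ + (¼)*(-14) = -½ - 7/2 = -4)
(V*y)*Y = (6*(-4))*64 = -24*64 = -1536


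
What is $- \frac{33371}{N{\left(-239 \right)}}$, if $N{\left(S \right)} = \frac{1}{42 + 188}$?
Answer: $-7675330$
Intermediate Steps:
$N{\left(S \right)} = \frac{1}{230}$
$- \frac{33371}{N{\left(-239 \right)}} = - 33371 \frac{1}{\frac{1}{230}} = \left(-33371\right) 230 = -7675330$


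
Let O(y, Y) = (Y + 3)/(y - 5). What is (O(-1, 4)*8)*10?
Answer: -280/3 ≈ -93.333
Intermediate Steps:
O(y, Y) = (3 + Y)/(-5 + y)
(O(-1, 4)*8)*10 = (((3 + 4)/(-5 - 1))*8)*10 = ((7/(-6))*8)*10 = (-1/6*7*8)*10 = -7/6*8*10 = -28/3*10 = -280/3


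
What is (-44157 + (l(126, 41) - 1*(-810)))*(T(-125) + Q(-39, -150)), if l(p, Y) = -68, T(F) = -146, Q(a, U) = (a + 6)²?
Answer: -40940345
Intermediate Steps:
Q(a, U) = (6 + a)²
(-44157 + (l(126, 41) - 1*(-810)))*(T(-125) + Q(-39, -150)) = (-44157 + (-68 - 1*(-810)))*(-146 + (6 - 39)²) = (-44157 + (-68 + 810))*(-146 + (-33)²) = (-44157 + 742)*(-146 + 1089) = -43415*943 = -40940345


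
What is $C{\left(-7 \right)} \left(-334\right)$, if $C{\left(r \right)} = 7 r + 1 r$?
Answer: $18704$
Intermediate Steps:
$C{\left(r \right)} = 8 r$ ($C{\left(r \right)} = 7 r + r = 8 r$)
$C{\left(-7 \right)} \left(-334\right) = 8 \left(-7\right) \left(-334\right) = \left(-56\right) \left(-334\right) = 18704$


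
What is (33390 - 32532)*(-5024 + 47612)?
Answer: 36540504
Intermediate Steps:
(33390 - 32532)*(-5024 + 47612) = 858*42588 = 36540504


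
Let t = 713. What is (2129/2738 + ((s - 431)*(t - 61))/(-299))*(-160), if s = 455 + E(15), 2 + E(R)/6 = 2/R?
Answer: 1777094544/409331 ≈ 4341.5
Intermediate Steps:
E(R) = -12 + 12/R (E(R) = -12 + 6*(2/R) = -12 + 12/R)
s = 2219/5 (s = 455 + (-12 + 12/15) = 455 + (-12 + 12*(1/15)) = 455 + (-12 + 4/5) = 455 - 56/5 = 2219/5 ≈ 443.80)
(2129/2738 + ((s - 431)*(t - 61))/(-299))*(-160) = (2129/2738 + ((2219/5 - 431)*(713 - 61))/(-299))*(-160) = (2129*(1/2738) + ((64/5)*652)*(-1/299))*(-160) = (2129/2738 + (41728/5)*(-1/299))*(-160) = (2129/2738 - 41728/1495)*(-160) = -111068409/4093310*(-160) = 1777094544/409331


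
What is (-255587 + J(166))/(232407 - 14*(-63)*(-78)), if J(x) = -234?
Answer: -255821/163611 ≈ -1.5636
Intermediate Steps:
(-255587 + J(166))/(232407 - 14*(-63)*(-78)) = (-255587 - 234)/(232407 - 14*(-63)*(-78)) = -255821/(232407 + 882*(-78)) = -255821/(232407 - 68796) = -255821/163611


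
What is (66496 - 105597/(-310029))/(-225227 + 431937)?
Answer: 6871931327/21362031530 ≈ 0.32169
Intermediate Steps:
(66496 - 105597/(-310029))/(-225227 + 431937) = (66496 - 105597*(-1/310029))/206710 = (66496 + 35199/103343)*(1/206710) = (6871931327/103343)*(1/206710) = 6871931327/21362031530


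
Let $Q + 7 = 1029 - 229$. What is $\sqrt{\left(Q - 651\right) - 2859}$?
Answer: $i \sqrt{2717} \approx 52.125 i$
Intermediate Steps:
$Q = 793$ ($Q = -7 + \left(1029 - 229\right) = -7 + 800 = 793$)
$\sqrt{\left(Q - 651\right) - 2859} = \sqrt{\left(793 - 651\right) - 2859} = \sqrt{142 - 2859} = \sqrt{-2717} = i \sqrt{2717}$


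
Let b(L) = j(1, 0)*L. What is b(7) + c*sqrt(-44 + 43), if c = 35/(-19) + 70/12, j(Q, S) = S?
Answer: 455*I/114 ≈ 3.9912*I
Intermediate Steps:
b(L) = 0 (b(L) = 0*L = 0)
c = 455/114 (c = 35*(-1/19) + 70*(1/12) = -35/19 + 35/6 = 455/114 ≈ 3.9912)
b(7) + c*sqrt(-44 + 43) = 0 + 455*sqrt(-44 + 43)/114 = 0 + 455*sqrt(-1)/114 = 0 + 455*I/114 = 455*I/114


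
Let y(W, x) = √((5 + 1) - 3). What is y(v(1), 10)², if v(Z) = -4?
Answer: 3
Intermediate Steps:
y(W, x) = √3 (y(W, x) = √(6 - 3) = √3)
y(v(1), 10)² = (√3)² = 3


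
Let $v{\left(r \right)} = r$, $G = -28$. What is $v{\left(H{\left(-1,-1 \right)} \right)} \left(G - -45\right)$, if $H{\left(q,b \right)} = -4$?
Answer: $-68$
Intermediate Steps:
$v{\left(H{\left(-1,-1 \right)} \right)} \left(G - -45\right) = - 4 \left(-28 - -45\right) = - 4 \left(-28 + 45\right) = \left(-4\right) 17 = -68$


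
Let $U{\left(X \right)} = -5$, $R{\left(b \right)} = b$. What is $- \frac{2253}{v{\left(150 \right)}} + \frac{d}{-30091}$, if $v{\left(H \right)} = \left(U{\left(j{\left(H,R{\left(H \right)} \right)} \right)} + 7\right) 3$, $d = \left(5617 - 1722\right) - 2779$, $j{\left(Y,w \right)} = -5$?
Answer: $- \frac{22600573}{60182} \approx -375.54$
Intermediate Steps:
$d = 1116$ ($d = \left(5617 + \left(-2103 + 381\right)\right) - 2779 = \left(5617 - 1722\right) - 2779 = 3895 - 2779 = 1116$)
$v{\left(H \right)} = 6$ ($v{\left(H \right)} = \left(-5 + 7\right) 3 = 2 \cdot 3 = 6$)
$- \frac{2253}{v{\left(150 \right)}} + \frac{d}{-30091} = - \frac{2253}{6} + \frac{1116}{-30091} = \left(-2253\right) \frac{1}{6} + 1116 \left(- \frac{1}{30091}\right) = - \frac{751}{2} - \frac{1116}{30091} = - \frac{22600573}{60182}$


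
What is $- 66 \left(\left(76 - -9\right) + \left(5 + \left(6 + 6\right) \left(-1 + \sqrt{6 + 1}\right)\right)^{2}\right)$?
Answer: $-75372 + 11088 \sqrt{7} \approx -46036.0$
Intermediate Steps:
$- 66 \left(\left(76 - -9\right) + \left(5 + \left(6 + 6\right) \left(-1 + \sqrt{6 + 1}\right)\right)^{2}\right) = - 66 \left(\left(76 + 9\right) + \left(5 + 12 \left(-1 + \sqrt{7}\right)\right)^{2}\right) = - 66 \left(85 + \left(5 - \left(12 - 12 \sqrt{7}\right)\right)^{2}\right) = - 66 \left(85 + \left(-7 + 12 \sqrt{7}\right)^{2}\right) = - (5610 + 66 \left(-7 + 12 \sqrt{7}\right)^{2}) = -5610 - 66 \left(-7 + 12 \sqrt{7}\right)^{2}$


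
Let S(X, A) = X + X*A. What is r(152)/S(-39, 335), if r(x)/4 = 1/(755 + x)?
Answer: -1/2971332 ≈ -3.3655e-7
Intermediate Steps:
r(x) = 4/(755 + x)
S(X, A) = X + A*X
r(152)/S(-39, 335) = (4/(755 + 152))/((-39*(1 + 335))) = (4/907)/((-39*336)) = (4*(1/907))/(-13104) = (4/907)*(-1/13104) = -1/2971332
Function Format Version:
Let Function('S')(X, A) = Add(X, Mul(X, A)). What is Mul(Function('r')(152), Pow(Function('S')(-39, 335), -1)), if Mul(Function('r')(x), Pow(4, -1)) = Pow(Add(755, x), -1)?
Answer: Rational(-1, 2971332) ≈ -3.3655e-7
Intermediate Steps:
Function('r')(x) = Mul(4, Pow(Add(755, x), -1))
Function('S')(X, A) = Add(X, Mul(A, X))
Mul(Function('r')(152), Pow(Function('S')(-39, 335), -1)) = Mul(Mul(4, Pow(Add(755, 152), -1)), Pow(Mul(-39, Add(1, 335)), -1)) = Mul(Mul(4, Pow(907, -1)), Pow(Mul(-39, 336), -1)) = Mul(Mul(4, Rational(1, 907)), Pow(-13104, -1)) = Mul(Rational(4, 907), Rational(-1, 13104)) = Rational(-1, 2971332)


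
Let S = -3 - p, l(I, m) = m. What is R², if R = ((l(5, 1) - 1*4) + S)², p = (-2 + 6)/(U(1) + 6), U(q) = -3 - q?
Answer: 4096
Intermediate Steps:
p = 2 (p = (-2 + 6)/((-3 - 1*1) + 6) = 4/((-3 - 1) + 6) = 4/(-4 + 6) = 4/2 = 4*(½) = 2)
S = -5 (S = -3 - 1*2 = -3 - 2 = -5)
R = 64 (R = ((1 - 1*4) - 5)² = ((1 - 4) - 5)² = (-3 - 5)² = (-8)² = 64)
R² = 64² = 4096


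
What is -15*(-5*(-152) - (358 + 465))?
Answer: 945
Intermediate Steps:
-15*(-5*(-152) - (358 + 465)) = -15*(760 - 1*823) = -15*(760 - 823) = -15*(-63) = 945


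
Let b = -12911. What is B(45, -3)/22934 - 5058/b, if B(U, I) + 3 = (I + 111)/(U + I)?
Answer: 811962471/2072706118 ≈ 0.39174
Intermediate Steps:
B(U, I) = -3 + (111 + I)/(I + U) (B(U, I) = -3 + (I + 111)/(U + I) = -3 + (111 + I)/(I + U))
B(45, -3)/22934 - 5058/b = ((111 - 3*45 - 2*(-3))/(-3 + 45))/22934 - 5058/(-12911) = ((111 - 135 + 6)/42)*(1/22934) - 5058*(-1/12911) = ((1/42)*(-18))*(1/22934) + 5058/12911 = -3/7*1/22934 + 5058/12911 = -3/160538 + 5058/12911 = 811962471/2072706118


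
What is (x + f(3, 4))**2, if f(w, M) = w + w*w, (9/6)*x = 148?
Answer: 110224/9 ≈ 12247.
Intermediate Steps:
x = 296/3 (x = (2/3)*148 = 296/3 ≈ 98.667)
f(w, M) = w + w**2
(x + f(3, 4))**2 = (296/3 + 3*(1 + 3))**2 = (296/3 + 3*4)**2 = (296/3 + 12)**2 = (332/3)**2 = 110224/9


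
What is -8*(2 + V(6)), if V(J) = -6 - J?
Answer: 80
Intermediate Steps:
-8*(2 + V(6)) = -8*(2 + (-6 - 1*6)) = -8*(2 + (-6 - 6)) = -8*(2 - 12) = -8*(-10) = 80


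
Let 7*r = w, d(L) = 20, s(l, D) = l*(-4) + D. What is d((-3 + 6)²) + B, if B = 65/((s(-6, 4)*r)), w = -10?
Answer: 147/8 ≈ 18.375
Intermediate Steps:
s(l, D) = D - 4*l (s(l, D) = -4*l + D = D - 4*l)
r = -10/7 (r = (⅐)*(-10) = -10/7 ≈ -1.4286)
B = -13/8 (B = 65/(((4 - 4*(-6))*(-10/7))) = 65/(((4 + 24)*(-10/7))) = 65/((28*(-10/7))) = 65/(-40) = 65*(-1/40) = -13/8 ≈ -1.6250)
d((-3 + 6)²) + B = 20 - 13/8 = 147/8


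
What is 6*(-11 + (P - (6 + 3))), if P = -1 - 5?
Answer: -156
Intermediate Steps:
P = -6
6*(-11 + (P - (6 + 3))) = 6*(-11 + (-6 - (6 + 3))) = 6*(-11 + (-6 - 9)) = 6*(-11 - 15) = 6*(-26) = -156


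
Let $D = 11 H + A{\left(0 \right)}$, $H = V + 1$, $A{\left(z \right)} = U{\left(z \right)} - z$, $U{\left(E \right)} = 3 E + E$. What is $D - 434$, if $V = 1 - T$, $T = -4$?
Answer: $-368$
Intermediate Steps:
$V = 5$ ($V = 1 - -4 = 1 + 4 = 5$)
$U{\left(E \right)} = 4 E$
$A{\left(z \right)} = 3 z$ ($A{\left(z \right)} = 4 z - z = 3 z$)
$H = 6$ ($H = 5 + 1 = 6$)
$D = 66$ ($D = 11 \cdot 6 + 3 \cdot 0 = 66 + 0 = 66$)
$D - 434 = 66 - 434 = -368$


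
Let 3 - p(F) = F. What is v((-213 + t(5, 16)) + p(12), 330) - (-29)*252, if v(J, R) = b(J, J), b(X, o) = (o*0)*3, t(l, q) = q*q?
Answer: 7308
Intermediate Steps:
t(l, q) = q²
p(F) = 3 - F
b(X, o) = 0 (b(X, o) = 0*3 = 0)
v(J, R) = 0
v((-213 + t(5, 16)) + p(12), 330) - (-29)*252 = 0 - (-29)*252 = 0 - 1*(-7308) = 0 + 7308 = 7308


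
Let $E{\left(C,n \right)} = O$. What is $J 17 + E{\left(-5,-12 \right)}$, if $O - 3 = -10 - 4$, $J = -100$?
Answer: $-1711$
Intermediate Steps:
$O = -11$ ($O = 3 - 14 = -11$)
$E{\left(C,n \right)} = -11$
$J 17 + E{\left(-5,-12 \right)} = \left(-100\right) 17 - 11 = -1700 - 11 = -1711$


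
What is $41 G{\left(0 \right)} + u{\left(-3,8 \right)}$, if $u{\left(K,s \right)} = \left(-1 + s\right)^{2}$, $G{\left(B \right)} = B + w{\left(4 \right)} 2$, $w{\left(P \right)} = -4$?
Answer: $-279$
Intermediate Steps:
$G{\left(B \right)} = -8 + B$ ($G{\left(B \right)} = B - 8 = -8 + B$)
$41 G{\left(0 \right)} + u{\left(-3,8 \right)} = 41 \left(-8 + 0\right) + \left(-1 + 8\right)^{2} = 41 \left(-8\right) + 7^{2} = -328 + 49 = -279$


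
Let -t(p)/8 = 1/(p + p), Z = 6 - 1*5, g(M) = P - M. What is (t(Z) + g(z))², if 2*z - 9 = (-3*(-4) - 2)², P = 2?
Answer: 12769/4 ≈ 3192.3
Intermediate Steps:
z = 109/2 (z = 9/2 + (-3*(-4) - 2)²/2 = 9/2 + (12 - 2)²/2 = 9/2 + (½)*10² = 9/2 + (½)*100 = 9/2 + 50 = 109/2 ≈ 54.500)
g(M) = 2 - M
Z = 1 (Z = 6 - 5 = 1)
t(p) = -4/p (t(p) = -8/(p + p) = -8*1/(2*p) = -4/p)
(t(Z) + g(z))² = (-4/1 + (2 - 1*109/2))² = (-4*1 + (2 - 109/2))² = (-4 - 105/2)² = (-113/2)² = 12769/4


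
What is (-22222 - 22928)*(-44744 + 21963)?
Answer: 1028562150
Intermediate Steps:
(-22222 - 22928)*(-44744 + 21963) = -45150*(-22781) = 1028562150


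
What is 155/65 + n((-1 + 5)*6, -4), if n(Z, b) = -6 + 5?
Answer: 18/13 ≈ 1.3846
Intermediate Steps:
n(Z, b) = -1
155/65 + n((-1 + 5)*6, -4) = 155/65 - 1 = (1/65)*155 - 1 = 31/13 - 1 = 18/13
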